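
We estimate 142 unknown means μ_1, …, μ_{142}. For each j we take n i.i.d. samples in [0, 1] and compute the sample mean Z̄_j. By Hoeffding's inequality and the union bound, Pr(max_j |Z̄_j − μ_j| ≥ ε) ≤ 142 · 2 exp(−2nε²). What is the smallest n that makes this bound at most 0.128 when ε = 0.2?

Need 2·142·exp(−2nε²) ≤ 0.128, i.e. exp(−2nε²) ≤ 0.128/284.
So 2nε² ≥ ln(284/0.128) = 7.704699.
Hence n ≥ 7.704699/(2·0.2²) = 96.309.
The smallest integer n is 97.

97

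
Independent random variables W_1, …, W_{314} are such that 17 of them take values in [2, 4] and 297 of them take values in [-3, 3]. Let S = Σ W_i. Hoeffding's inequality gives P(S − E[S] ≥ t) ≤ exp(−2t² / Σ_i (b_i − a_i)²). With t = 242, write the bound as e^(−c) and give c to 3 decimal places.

Σ(b_i − a_i)² = 17·2² + 297·6² = 10760.
c = 2t² / 10760 = 2·242² / 10760 = 10.8855.

10.886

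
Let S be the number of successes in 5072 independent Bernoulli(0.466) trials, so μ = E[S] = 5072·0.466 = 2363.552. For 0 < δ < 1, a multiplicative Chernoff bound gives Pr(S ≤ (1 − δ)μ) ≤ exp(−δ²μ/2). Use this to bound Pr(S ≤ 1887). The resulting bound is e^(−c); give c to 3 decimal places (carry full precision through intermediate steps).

Write 1887 = (1 − δ)μ, so δ = 1 − 1887/2363.552 = 0.2016254…
Then the exponent is δ²μ/2 = (μ − 1887)²/(2μ) = 48.042482.

48.042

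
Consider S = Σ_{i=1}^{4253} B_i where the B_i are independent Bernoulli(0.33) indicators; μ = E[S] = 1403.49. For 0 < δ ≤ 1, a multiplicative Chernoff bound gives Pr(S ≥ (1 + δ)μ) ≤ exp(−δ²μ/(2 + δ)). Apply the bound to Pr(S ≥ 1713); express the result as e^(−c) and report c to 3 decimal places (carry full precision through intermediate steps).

Write 1713 = (1 + δ)μ, so δ = 1713/1403.49 − 1 = 0.2205288…
Then the exponent is δ²μ/(2 + δ) = (1713 − μ)² / (μ·(2 + δ)) = 30.738568.

30.739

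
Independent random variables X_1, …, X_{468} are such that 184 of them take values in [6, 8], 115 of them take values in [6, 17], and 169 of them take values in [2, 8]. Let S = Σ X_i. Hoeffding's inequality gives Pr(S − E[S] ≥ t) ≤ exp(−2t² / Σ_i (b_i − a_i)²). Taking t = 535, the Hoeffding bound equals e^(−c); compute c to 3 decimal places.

27.608

Σ(b_i − a_i)² = 184·2² + 115·11² + 169·6² = 20735.
c = 2t² / 20735 = 2·535² / 20735 = 27.6079.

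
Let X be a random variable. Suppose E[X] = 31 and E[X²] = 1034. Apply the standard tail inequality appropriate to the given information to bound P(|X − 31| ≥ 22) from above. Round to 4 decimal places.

0.1508

The first two moments determine the variance, so Chebyshev's inequality is the sharpest standard bound available.
Var(X) = E[X²] − (E[X])² = 1034 − 961 = 73.
Chebyshev's inequality: P(|X − μ| ≥ t) ≤ Var(X)/t² = 73/484 = 0.1508.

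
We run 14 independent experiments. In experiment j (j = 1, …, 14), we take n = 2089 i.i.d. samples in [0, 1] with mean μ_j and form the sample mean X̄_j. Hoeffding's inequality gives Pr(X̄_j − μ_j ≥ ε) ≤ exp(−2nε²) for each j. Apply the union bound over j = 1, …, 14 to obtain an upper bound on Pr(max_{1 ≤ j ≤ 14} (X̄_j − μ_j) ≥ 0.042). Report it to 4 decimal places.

Per-experiment Hoeffding bound: exp(−2·2089·0.042²) = exp(−7.36999) = 0.00062987.
Union bound over 14 events: 14·0.00062987 = 0.00882.

0.0088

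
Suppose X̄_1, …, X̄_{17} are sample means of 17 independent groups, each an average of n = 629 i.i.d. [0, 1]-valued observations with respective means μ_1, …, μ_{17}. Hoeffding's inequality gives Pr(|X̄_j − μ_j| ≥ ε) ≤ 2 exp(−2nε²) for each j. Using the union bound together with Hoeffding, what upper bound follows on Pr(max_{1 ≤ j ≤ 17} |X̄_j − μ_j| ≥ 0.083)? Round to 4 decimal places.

0.0059

Per-experiment Hoeffding bound: 2·exp(−2·629·0.083²) = 2·exp(−8.66636) = 0.00034457.
Union bound over 17 events: 17·0.00034457 = 0.00586.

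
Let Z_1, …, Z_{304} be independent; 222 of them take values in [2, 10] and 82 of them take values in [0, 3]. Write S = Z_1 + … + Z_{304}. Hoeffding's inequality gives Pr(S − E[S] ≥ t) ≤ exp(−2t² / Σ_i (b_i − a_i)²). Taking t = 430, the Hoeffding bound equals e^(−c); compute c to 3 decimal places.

24.742

Σ(b_i − a_i)² = 222·8² + 82·3² = 14946.
c = 2t² / 14946 = 2·430² / 14946 = 24.7424.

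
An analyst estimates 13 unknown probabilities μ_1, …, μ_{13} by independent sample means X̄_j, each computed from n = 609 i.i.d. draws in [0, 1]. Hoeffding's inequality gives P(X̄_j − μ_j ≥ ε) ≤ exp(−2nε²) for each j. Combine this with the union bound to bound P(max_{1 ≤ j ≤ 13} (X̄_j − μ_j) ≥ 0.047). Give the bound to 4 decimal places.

Per-experiment Hoeffding bound: exp(−2·609·0.047²) = exp(−2.69056) = 0.067843.
Union bound over 13 events: 13·0.067843 = 0.88196.

0.8820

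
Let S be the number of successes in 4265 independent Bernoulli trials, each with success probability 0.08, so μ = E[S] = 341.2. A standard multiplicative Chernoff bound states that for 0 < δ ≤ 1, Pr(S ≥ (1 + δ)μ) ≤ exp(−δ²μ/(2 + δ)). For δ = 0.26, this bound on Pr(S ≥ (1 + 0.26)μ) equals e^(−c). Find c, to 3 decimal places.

c = δ²μ/(2 + δ) = 0.26²·341.2/(2 + 0.26) = 10.2058.

10.206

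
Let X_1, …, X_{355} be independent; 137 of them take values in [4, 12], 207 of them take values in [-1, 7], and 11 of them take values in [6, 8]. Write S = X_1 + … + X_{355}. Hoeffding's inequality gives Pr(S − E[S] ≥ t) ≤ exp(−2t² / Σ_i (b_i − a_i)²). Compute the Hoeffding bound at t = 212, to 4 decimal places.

0.0170

Σ(b_i − a_i)² = 137·8² + 207·8² + 11·2² = 22060.
Exponent = 2·212² / 22060 = 4.07471.
Bound = exp(−4.07471) = 0.01700.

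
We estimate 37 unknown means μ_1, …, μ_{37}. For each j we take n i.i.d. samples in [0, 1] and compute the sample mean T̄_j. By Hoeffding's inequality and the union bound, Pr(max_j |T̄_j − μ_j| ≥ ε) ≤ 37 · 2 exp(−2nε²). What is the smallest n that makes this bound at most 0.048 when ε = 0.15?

164

Need 2·37·exp(−2nε²) ≤ 0.048, i.e. exp(−2nε²) ≤ 0.048/74.
So 2nε² ≥ ln(74/0.048) = 7.340619.
Hence n ≥ 7.340619/(2·0.15²) = 163.125.
The smallest integer n is 164.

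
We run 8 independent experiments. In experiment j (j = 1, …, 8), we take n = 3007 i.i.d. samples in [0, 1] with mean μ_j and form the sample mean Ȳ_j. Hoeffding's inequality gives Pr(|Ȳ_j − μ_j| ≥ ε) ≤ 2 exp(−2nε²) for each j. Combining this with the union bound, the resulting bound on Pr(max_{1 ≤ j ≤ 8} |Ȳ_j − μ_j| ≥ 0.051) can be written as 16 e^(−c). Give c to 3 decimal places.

15.642

Union bound over the 8 events: Pr(max_{1 ≤ j ≤ 8} |Ȳ_j − μ_j| ≥ 0.051) ≤ 8·2·exp(−2nε²) = 16 exp(−2·3007·0.051²).
So c = 2·3007·0.051² = 15.6424.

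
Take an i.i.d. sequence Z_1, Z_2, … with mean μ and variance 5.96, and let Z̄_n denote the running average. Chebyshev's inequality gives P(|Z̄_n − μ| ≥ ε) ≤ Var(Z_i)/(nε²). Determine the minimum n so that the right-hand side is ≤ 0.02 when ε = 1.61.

Require 5.96/(n·1.61²) ≤ 0.02, i.e. n ≥ 5.96/(0.02·1.61²) = 114.965.
The smallest integer n is 115.

115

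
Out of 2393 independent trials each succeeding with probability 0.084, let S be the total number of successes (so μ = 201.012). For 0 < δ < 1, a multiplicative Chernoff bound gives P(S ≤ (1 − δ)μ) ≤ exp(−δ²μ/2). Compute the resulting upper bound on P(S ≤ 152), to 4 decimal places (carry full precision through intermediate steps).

Write 152 = (1 − δ)μ, so δ = 1 − 152/201.012 = 0.2438262…
Then the exponent is δ²μ/2 = (μ − 152)²/(2μ) = 5.975206.
Bound = exp(−5.975206) = 0.00254.

0.0025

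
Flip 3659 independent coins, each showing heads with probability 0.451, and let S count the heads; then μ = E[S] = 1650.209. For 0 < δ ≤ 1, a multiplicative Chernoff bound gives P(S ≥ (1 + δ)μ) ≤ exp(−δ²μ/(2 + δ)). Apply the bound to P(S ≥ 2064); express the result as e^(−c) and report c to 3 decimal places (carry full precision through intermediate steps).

Write 2064 = (1 + δ)μ, so δ = 2064/1650.209 − 1 = 0.2507507…
Then the exponent is δ²μ/(2 + δ) = (2064 − μ)² / (μ·(2 + δ)) = 46.099450.

46.099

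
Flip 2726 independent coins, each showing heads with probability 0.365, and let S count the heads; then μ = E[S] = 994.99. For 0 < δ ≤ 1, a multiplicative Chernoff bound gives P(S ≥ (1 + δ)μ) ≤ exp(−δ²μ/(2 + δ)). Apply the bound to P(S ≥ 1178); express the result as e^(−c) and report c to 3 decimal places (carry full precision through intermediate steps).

Write 1178 = (1 + δ)μ, so δ = 1178/994.99 − 1 = 0.1839315…
Then the exponent is δ²μ/(2 + δ) = (1178 − μ)² / (μ·(2 + δ)) = 15.413168.

15.413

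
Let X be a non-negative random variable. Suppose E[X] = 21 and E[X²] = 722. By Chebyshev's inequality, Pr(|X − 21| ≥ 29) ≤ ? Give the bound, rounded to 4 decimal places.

Var(X) = E[X²] − (E[X])² = 722 − 441 = 281.
Chebyshev's inequality: Pr(|X − μ| ≥ t) ≤ Var(X)/t² = 281/841 = 0.3341.

0.3341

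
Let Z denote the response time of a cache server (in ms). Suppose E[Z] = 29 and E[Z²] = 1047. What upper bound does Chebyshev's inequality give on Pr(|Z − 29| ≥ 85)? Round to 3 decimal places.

0.029

Var(Z) = E[Z²] − (E[Z])² = 1047 − 841 = 206.
Chebyshev's inequality: Pr(|Z − μ| ≥ t) ≤ Var(Z)/t² = 206/7225 = 0.0285.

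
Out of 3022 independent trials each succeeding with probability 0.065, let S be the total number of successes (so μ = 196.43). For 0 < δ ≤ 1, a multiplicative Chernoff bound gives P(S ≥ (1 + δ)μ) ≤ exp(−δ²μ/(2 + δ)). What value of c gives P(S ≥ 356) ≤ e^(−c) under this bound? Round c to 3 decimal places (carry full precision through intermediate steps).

46.092

Write 356 = (1 + δ)μ, so δ = 356/196.43 − 1 = 0.8123505…
Then the exponent is δ²μ/(2 + δ) = (356 − μ)² / (μ·(2 + δ)) = 46.091966.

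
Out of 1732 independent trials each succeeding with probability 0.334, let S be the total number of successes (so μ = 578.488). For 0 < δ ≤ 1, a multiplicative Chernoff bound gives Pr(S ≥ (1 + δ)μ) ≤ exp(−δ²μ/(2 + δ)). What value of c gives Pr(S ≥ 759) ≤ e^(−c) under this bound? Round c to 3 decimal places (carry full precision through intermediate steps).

Write 759 = (1 + δ)μ, so δ = 759/578.488 − 1 = 0.312041…
Then the exponent is δ²μ/(2 + δ) = (759 − μ)² / (μ·(2 + δ)) = 24.362523.

24.363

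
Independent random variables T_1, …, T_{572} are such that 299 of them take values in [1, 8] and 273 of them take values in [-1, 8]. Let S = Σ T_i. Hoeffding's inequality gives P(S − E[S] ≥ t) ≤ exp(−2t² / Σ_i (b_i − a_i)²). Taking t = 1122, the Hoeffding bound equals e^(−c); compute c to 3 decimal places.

Σ(b_i − a_i)² = 299·7² + 273·9² = 36764.
c = 2t² / 36764 = 2·1122² / 36764 = 68.4846.

68.485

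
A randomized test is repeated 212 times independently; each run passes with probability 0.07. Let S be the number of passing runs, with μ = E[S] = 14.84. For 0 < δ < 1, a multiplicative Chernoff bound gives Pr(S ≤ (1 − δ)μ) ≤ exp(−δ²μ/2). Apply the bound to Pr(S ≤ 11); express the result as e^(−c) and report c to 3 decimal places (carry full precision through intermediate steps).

Write 11 = (1 − δ)μ, so δ = 1 − 11/14.84 = 0.2587601…
Then the exponent is δ²μ/2 = (μ − 11)²/(2μ) = 0.496819.

0.497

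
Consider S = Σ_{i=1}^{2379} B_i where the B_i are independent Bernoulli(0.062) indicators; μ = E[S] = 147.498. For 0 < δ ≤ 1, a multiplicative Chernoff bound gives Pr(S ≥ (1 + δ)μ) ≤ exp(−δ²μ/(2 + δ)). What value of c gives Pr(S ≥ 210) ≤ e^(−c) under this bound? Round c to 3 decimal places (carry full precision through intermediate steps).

Write 210 = (1 + δ)μ, so δ = 210/147.498 − 1 = 0.4237481…
Then the exponent is δ²μ/(2 + δ) = (210 − μ)² / (μ·(2 + δ)) = 10.927334.

10.927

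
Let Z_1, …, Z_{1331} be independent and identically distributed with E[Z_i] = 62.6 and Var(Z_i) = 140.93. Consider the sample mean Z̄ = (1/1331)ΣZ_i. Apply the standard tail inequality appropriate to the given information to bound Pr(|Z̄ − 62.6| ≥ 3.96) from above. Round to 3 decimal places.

With mean and variance of each term known, Chebyshev's inequality bounds the deviation of the sum (or sample mean).
Var(Z̄) = Var(Z_i)/n = 140.93/1331 = 0.10588.
Chebyshev: Pr(|Z̄ − 62.6| ≥ 3.96) ≤ Var(Z̄)/(3.96)² = 140.93/(1331·3.96²) = 0.0068.

0.007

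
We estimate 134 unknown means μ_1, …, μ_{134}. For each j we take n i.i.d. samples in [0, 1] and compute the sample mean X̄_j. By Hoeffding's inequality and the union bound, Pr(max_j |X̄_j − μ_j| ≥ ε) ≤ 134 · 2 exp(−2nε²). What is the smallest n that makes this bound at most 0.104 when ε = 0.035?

3206

Need 2·134·exp(−2nε²) ≤ 0.104, i.e. exp(−2nε²) ≤ 0.104/268.
So 2nε² ≥ ln(268/0.104) = 7.854351.
Hence n ≥ 7.854351/(2·0.035²) = 3205.858.
The smallest integer n is 3206.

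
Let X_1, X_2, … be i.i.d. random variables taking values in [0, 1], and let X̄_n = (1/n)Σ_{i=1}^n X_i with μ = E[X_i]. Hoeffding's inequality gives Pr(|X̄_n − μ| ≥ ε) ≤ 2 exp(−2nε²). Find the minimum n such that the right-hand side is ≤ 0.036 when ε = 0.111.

164

Require 2·exp(−2nε²) ≤ 0.036, i.e. 2nε² ≥ ln(2/0.036) = 4.017384.
So n ≥ 4.017384 / (2·0.111²) = 163.030.
The smallest integer n is 164.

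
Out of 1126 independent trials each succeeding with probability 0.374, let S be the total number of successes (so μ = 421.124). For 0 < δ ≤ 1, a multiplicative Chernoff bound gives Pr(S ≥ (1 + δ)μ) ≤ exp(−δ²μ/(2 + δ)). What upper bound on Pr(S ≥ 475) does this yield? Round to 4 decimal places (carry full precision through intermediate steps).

Write 475 = (1 + δ)μ, so δ = 475/421.124 − 1 = 0.1279338…
Then the exponent is δ²μ/(2 + δ) = (475 − μ)² / (μ·(2 + δ)) = 3.239087.
Bound = exp(−3.239087) = 0.03920.

0.0392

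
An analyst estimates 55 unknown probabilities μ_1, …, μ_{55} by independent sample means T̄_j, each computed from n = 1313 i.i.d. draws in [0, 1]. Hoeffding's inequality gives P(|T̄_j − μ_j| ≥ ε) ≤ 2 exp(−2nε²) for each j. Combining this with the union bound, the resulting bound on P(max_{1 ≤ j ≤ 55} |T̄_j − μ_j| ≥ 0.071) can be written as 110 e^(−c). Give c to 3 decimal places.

Union bound over the 55 events: P(max_{1 ≤ j ≤ 55} |T̄_j − μ_j| ≥ 0.071) ≤ 55·2·exp(−2nε²) = 110 exp(−2·1313·0.071²).
So c = 2·1313·0.071² = 13.2377.

13.238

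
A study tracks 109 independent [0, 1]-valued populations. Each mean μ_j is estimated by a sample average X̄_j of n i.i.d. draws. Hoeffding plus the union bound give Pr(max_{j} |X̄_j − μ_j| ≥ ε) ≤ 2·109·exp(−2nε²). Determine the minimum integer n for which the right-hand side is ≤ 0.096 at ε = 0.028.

Need 2·109·exp(−2nε²) ≤ 0.096, i.e. exp(−2nε²) ≤ 0.096/218.
So 2nε² ≥ ln(218/0.096) = 7.727902.
Hence n ≥ 7.727902/(2·0.028²) = 4928.509.
The smallest integer n is 4929.

4929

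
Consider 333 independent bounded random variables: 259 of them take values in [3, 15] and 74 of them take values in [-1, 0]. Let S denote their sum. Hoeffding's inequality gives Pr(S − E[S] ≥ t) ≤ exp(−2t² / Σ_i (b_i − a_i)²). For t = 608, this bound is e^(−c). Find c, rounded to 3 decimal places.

Σ(b_i − a_i)² = 259·12² + 74·1² = 37370.
c = 2t² / 37370 = 2·608² / 37370 = 19.7840.

19.784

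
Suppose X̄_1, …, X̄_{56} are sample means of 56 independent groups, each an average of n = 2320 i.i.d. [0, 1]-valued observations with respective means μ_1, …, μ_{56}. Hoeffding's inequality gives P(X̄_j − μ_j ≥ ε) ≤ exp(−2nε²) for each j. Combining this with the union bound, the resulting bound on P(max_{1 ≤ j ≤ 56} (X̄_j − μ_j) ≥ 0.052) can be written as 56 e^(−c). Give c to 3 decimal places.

12.547

Union bound over the 56 events: P(max_{1 ≤ j ≤ 56} (X̄_j − μ_j) ≥ 0.052) ≤ 56·exp(−2nε²) = 56 exp(−2·2320·0.052²).
So c = 2·2320·0.052² = 12.5466.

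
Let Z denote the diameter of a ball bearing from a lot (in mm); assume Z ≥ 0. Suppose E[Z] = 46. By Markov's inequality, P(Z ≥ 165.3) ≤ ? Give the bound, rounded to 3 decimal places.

0.278

Markov's inequality: for a non-negative random variable, P(Z ≥ a) ≤ E[Z]/a.
Here E[Z] = 46 and a = 165.3, so the bound is 46/165.3 = 0.2783.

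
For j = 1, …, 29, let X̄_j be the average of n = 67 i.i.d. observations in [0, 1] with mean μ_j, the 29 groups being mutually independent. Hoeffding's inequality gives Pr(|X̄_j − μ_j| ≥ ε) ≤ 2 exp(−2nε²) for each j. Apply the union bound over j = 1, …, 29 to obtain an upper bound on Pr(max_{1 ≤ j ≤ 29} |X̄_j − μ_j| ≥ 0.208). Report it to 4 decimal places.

Per-experiment Hoeffding bound: 2·exp(−2·67·0.208²) = 2·exp(−5.79738) = 0.006071.
Union bound over 29 events: 29·0.006071 = 0.17606.

0.1761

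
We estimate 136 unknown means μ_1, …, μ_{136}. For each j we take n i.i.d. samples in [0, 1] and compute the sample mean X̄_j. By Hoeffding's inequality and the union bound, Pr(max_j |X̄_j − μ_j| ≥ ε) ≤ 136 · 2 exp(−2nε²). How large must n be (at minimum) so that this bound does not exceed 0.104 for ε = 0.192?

107

Need 2·136·exp(−2nε²) ≤ 0.104, i.e. exp(−2nε²) ≤ 0.104/272.
So 2nε² ≥ ln(272/0.104) = 7.869166.
Hence n ≥ 7.869166/(2·0.192²) = 106.732.
The smallest integer n is 107.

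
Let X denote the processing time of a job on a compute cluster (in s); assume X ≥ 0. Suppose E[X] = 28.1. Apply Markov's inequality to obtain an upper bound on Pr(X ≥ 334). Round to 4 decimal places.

0.0841

Markov's inequality: for a non-negative random variable, Pr(X ≥ a) ≤ E[X]/a.
Here E[X] = 28.1 and a = 334, so the bound is 28.1/334 = 0.0841.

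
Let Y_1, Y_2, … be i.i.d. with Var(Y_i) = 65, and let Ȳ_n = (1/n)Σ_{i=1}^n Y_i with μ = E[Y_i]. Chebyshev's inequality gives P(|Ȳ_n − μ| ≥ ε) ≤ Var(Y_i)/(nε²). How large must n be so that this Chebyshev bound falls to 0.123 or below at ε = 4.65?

25

Require 65/(n·4.65²) ≤ 0.123, i.e. n ≥ 65/(0.123·4.65²) = 24.440.
The smallest integer n is 25.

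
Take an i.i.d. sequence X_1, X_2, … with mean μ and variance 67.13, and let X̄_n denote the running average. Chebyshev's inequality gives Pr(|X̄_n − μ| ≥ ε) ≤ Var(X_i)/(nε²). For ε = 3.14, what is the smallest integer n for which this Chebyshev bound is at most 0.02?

Require 67.13/(n·3.14²) ≤ 0.02, i.e. n ≥ 67.13/(0.02·3.14²) = 340.430.
The smallest integer n is 341.

341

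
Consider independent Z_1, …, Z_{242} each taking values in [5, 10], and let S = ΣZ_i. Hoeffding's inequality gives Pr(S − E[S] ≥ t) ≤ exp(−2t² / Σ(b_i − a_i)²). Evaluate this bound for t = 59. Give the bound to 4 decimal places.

0.3164

Σ(b_i − a_i)² = 242·(5)² = 6050.
Exponent = 2·59²/6050 = 1.1507.
Bound = exp(−1.1507) = 0.31640.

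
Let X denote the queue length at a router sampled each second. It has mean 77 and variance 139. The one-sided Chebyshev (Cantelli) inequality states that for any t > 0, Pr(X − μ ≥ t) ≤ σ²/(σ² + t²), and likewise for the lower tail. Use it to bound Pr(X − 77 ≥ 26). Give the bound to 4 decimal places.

Here σ² = 139 and t = 26, so σ² + t² = 815.
Cantelli's bound: 139/815 = 0.1706.

0.1706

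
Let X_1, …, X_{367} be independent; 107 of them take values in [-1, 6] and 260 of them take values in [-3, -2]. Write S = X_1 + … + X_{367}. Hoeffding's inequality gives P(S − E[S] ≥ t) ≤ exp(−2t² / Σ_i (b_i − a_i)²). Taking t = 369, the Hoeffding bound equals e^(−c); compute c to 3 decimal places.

Σ(b_i − a_i)² = 107·7² + 260·1² = 5503.
c = 2t² / 5503 = 2·369² / 5503 = 49.4861.

49.486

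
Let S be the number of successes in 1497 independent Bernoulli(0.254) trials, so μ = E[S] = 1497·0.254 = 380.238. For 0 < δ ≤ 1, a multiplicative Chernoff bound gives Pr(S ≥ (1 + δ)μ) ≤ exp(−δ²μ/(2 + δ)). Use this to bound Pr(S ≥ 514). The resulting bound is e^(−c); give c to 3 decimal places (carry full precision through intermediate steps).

Write 514 = (1 + δ)μ, so δ = 514/380.238 − 1 = 0.3517849…
Then the exponent is δ²μ/(2 + δ) = (514 − μ)² / (μ·(2 + δ)) = 20.008401.

20.008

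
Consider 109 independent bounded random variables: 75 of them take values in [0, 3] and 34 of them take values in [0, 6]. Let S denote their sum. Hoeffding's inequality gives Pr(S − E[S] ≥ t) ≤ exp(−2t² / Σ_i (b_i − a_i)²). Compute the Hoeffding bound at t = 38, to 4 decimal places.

Σ(b_i − a_i)² = 75·3² + 34·6² = 1899.
Exponent = 2·38² / 1899 = 1.52080.
Bound = exp(−1.52080) = 0.21854.

0.2185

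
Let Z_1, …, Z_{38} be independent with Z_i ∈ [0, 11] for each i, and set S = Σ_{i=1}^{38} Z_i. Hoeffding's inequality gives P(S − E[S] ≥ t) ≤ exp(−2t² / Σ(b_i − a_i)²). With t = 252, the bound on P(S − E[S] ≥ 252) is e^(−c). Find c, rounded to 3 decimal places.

27.622

Σ(b_i − a_i)² = 38·(11)² = 4598.
c = 2t²/4598 = 2·252²/4598 = 27.6224.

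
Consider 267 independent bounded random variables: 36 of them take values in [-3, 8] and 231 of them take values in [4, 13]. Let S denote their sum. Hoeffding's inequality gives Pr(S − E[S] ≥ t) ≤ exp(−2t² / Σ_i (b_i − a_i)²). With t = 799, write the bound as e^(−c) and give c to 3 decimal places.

55.352

Σ(b_i − a_i)² = 36·11² + 231·9² = 23067.
c = 2t² / 23067 = 2·799² / 23067 = 55.3519.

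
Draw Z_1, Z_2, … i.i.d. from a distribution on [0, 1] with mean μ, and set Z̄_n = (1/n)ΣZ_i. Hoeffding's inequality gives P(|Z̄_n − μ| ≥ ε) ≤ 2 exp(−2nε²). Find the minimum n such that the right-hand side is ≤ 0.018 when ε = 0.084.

Require 2·exp(−2nε²) ≤ 0.018, i.e. 2nε² ≥ ln(2/0.018) = 4.710531.
So n ≥ 4.710531 / (2·0.084²) = 333.796.
The smallest integer n is 334.

334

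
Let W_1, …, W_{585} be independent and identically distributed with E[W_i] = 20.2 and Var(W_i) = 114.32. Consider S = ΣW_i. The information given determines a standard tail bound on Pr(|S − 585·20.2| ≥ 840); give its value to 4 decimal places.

With mean and variance of each term known, Chebyshev's inequality bounds the deviation of the sum (or sample mean).
Var(S) = n·Var(W_i) = 585·114.32 = 66877.2.
Chebyshev: Pr(|S − 585·20.2| ≥ 840) ≤ Var(S)/840² = 66877.2/705600 = 0.0948.

0.0948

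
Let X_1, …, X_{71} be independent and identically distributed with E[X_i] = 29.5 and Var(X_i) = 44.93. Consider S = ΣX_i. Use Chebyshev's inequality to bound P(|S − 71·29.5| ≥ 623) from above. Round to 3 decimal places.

Var(S) = n·Var(X_i) = 71·44.93 = 3190.03.
Chebyshev: P(|S − 71·29.5| ≥ 623) ≤ Var(S)/623² = 3190.03/388129 = 0.0082.

0.008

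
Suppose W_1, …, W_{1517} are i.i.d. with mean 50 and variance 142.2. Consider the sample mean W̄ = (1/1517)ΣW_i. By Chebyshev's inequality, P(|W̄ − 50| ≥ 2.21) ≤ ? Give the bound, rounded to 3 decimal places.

Var(W̄) = Var(W_i)/n = 142.2/1517 = 0.093738.
Chebyshev: P(|W̄ − 50| ≥ 2.21) ≤ Var(W̄)/(2.21)² = 142.2/(1517·2.21²) = 0.0192.

0.019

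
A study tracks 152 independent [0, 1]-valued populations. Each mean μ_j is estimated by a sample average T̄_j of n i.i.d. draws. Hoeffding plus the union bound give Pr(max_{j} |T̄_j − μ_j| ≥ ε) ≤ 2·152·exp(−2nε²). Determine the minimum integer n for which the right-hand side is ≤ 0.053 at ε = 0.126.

Need 2·152·exp(−2nε²) ≤ 0.053, i.e. exp(−2nε²) ≤ 0.053/304.
So 2nε² ≥ ln(304/0.053) = 8.654491.
Hence n ≥ 8.654491/(2·0.126²) = 272.565.
The smallest integer n is 273.

273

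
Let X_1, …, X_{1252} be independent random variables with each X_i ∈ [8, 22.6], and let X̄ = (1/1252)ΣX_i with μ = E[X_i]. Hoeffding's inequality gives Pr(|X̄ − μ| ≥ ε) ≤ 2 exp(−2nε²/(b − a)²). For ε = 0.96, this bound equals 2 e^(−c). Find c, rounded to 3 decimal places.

c = 2nε²/(b − a)² = 2·1252·0.96² / 14.6² = 10.8261.

10.826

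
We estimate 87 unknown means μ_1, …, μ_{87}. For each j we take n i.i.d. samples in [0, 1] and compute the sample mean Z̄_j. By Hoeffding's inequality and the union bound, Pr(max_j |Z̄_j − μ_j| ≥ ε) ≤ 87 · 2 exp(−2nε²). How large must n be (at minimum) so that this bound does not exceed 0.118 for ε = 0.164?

136

Need 2·87·exp(−2nε²) ≤ 0.118, i.e. exp(−2nε²) ≤ 0.118/174.
So 2nε² ≥ ln(174/0.118) = 7.296126.
Hence n ≥ 7.296126/(2·0.164²) = 135.636.
The smallest integer n is 136.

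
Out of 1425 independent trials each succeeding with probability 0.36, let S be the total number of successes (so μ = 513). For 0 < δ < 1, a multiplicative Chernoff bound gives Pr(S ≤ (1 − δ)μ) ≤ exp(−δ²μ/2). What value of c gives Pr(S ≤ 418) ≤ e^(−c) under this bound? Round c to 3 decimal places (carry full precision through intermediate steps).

Write 418 = (1 − δ)μ, so δ = 1 − 418/513 = 0.1851852…
Then the exponent is δ²μ/2 = (μ − 418)²/(2μ) = 8.796296.

8.796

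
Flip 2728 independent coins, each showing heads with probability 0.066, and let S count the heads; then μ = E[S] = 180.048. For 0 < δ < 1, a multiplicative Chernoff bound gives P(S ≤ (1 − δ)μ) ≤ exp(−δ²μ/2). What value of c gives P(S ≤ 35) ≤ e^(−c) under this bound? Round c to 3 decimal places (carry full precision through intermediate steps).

Write 35 = (1 − δ)μ, so δ = 1 − 35/180.048 = 0.8056074…
Then the exponent is δ²μ/2 = (μ − 35)²/(2μ) = 58.425871.

58.426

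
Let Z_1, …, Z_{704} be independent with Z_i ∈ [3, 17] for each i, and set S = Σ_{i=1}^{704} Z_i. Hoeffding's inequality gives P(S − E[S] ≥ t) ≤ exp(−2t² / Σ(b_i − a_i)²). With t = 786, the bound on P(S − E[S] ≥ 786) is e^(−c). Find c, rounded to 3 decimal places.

Σ(b_i − a_i)² = 704·(14)² = 137984.
c = 2t²/137984 = 2·786²/137984 = 8.9546.

8.955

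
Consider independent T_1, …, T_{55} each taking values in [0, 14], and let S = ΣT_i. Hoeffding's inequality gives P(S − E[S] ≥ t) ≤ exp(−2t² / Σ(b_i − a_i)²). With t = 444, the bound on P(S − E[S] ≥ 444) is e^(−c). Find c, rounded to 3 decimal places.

36.574

Σ(b_i − a_i)² = 55·(14)² = 10780.
c = 2t²/10780 = 2·444²/10780 = 36.5744.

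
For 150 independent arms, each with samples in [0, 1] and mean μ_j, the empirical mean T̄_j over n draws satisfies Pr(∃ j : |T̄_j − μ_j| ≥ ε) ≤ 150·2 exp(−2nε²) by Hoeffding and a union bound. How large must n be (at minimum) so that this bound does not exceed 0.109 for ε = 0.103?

374

Need 2·150·exp(−2nε²) ≤ 0.109, i.e. exp(−2nε²) ≤ 0.109/300.
So 2nε² ≥ ln(300/0.109) = 7.920190.
Hence n ≥ 7.920190/(2·0.103²) = 373.277.
The smallest integer n is 374.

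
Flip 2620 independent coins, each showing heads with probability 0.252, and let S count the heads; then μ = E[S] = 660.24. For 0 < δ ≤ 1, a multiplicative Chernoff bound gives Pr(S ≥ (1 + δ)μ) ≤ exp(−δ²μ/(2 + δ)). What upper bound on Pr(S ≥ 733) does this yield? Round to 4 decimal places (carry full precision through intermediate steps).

0.0224

Write 733 = (1 + δ)μ, so δ = 733/660.24 − 1 = 0.1102024…
Then the exponent is δ²μ/(2 + δ) = (733 − μ)² / (μ·(2 + δ)) = 3.799789.
Bound = exp(−3.799789) = 0.02238.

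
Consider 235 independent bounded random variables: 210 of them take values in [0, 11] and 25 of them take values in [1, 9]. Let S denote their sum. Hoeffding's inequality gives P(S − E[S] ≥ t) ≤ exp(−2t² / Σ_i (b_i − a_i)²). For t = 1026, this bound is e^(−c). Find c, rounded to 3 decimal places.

Σ(b_i − a_i)² = 210·11² + 25·8² = 27010.
c = 2t² / 27010 = 2·1026² / 27010 = 77.9471.

77.947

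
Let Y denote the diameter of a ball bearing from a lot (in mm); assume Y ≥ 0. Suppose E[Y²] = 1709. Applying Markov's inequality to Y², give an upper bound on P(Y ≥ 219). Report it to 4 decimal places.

0.0356

Since Y ≥ 0, the event {Y ≥ 219} is the same as {Y² ≥ 47961}.
Markov's inequality applied to Y² gives P(Y² ≥ 47961) ≤ E[Y²]/47961 = 1709/47961 = 0.0356.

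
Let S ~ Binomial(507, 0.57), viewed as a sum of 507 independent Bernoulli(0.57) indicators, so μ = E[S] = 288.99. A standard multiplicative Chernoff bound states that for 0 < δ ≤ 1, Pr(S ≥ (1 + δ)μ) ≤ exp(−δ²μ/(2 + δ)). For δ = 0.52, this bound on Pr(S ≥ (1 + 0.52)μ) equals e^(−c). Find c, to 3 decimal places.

c = δ²μ/(2 + δ) = 0.52²·288.99/(2 + 0.52) = 31.0091.

31.009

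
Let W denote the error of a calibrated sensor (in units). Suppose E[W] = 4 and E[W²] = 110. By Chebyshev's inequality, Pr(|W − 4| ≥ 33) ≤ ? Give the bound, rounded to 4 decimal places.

0.0863

Var(W) = E[W²] − (E[W])² = 110 − 16 = 94.
Chebyshev's inequality: Pr(|W − μ| ≥ t) ≤ Var(W)/t² = 94/1089 = 0.0863.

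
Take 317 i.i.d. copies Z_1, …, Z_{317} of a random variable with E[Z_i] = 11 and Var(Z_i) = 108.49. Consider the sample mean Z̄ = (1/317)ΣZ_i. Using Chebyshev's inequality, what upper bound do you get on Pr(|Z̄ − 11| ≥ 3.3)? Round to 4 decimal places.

Var(Z̄) = Var(Z_i)/n = 108.49/317 = 0.34224.
Chebyshev: Pr(|Z̄ − 11| ≥ 3.3) ≤ Var(Z̄)/(3.3)² = 108.49/(317·3.3²) = 0.0314.

0.0314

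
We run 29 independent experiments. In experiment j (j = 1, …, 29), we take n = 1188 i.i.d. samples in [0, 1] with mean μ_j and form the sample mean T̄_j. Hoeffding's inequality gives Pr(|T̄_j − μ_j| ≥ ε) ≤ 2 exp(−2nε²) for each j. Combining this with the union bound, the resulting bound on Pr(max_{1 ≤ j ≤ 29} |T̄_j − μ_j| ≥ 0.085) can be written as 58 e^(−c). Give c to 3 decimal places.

17.167

Union bound over the 29 events: Pr(max_{1 ≤ j ≤ 29} |T̄_j − μ_j| ≥ 0.085) ≤ 29·2·exp(−2nε²) = 58 exp(−2·1188·0.085²).
So c = 2·1188·0.085² = 17.1666.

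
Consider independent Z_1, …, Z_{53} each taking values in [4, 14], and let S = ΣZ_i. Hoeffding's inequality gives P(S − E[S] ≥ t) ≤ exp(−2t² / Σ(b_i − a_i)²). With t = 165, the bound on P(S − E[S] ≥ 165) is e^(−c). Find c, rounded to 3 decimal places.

Σ(b_i − a_i)² = 53·(10)² = 5300.
c = 2t²/5300 = 2·165²/5300 = 10.2736.

10.274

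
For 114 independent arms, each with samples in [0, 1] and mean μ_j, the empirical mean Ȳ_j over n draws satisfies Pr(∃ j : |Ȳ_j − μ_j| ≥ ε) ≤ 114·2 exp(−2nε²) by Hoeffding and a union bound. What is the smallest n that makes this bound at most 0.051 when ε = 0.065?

Need 2·114·exp(−2nε²) ≤ 0.051, i.e. exp(−2nε²) ≤ 0.051/228.
So 2nε² ≥ ln(228/0.051) = 8.405275.
Hence n ≥ 8.405275/(2·0.065²) = 994.707.
The smallest integer n is 995.

995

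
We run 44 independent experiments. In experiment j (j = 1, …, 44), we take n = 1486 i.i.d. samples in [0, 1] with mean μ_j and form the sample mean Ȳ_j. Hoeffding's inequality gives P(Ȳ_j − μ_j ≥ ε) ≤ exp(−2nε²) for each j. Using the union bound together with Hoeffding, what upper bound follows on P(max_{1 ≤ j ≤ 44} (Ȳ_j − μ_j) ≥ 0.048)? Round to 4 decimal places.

0.0467

Per-experiment Hoeffding bound: exp(−2·1486·0.048²) = exp(−6.84749) = 0.0010621.
Union bound over 44 events: 44·0.0010621 = 0.04673.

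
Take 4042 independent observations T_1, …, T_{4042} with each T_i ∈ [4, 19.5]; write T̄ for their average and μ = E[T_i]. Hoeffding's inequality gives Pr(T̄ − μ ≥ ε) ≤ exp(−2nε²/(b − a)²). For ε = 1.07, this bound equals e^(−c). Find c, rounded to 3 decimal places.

38.524

c = 2nε²/(b − a)² = 2·4042·1.07² / 15.5² = 38.5239.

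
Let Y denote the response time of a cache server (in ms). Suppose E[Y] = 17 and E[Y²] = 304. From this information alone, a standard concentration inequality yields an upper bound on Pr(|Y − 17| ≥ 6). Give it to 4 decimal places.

0.4167

The first two moments determine the variance, so Chebyshev's inequality is the sharpest standard bound available.
Var(Y) = E[Y²] − (E[Y])² = 304 − 289 = 15.
Chebyshev's inequality: Pr(|Y − μ| ≥ t) ≤ Var(Y)/t² = 15/36 = 0.4167.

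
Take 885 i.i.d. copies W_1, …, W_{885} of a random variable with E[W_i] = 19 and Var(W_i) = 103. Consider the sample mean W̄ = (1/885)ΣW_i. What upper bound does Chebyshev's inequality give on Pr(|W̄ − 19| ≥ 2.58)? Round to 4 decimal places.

Var(W̄) = Var(W_i)/n = 103/885 = 0.11638.
Chebyshev: Pr(|W̄ − 19| ≥ 2.58) ≤ Var(W̄)/(2.58)² = 103/(885·2.58²) = 0.0175.

0.0175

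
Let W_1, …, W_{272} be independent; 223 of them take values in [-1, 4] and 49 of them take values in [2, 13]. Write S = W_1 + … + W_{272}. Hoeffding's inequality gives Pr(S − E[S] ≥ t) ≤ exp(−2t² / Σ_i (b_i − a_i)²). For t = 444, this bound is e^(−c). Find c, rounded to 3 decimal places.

34.273

Σ(b_i − a_i)² = 223·5² + 49·11² = 11504.
c = 2t² / 11504 = 2·444² / 11504 = 34.2726.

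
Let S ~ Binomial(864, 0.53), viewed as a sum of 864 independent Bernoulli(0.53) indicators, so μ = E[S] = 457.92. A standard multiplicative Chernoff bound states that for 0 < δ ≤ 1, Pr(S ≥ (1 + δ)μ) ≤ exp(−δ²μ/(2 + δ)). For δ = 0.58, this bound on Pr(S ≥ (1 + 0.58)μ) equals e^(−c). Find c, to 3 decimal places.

59.707

c = δ²μ/(2 + δ) = 0.58²·457.92/(2 + 0.58) = 59.7071.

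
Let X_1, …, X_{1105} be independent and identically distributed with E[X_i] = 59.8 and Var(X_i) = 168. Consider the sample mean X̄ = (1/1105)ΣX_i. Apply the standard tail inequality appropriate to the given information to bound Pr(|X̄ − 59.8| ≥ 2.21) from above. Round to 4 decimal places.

With mean and variance of each term known, Chebyshev's inequality bounds the deviation of the sum (or sample mean).
Var(X̄) = Var(X_i)/n = 168/1105 = 0.15204.
Chebyshev: Pr(|X̄ − 59.8| ≥ 2.21) ≤ Var(X̄)/(2.21)² = 168/(1105·2.21²) = 0.0311.

0.0311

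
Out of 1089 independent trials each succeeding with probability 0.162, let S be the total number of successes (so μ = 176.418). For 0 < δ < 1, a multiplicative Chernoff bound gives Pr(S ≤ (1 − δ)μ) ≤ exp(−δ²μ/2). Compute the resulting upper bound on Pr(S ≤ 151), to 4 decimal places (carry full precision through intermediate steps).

Write 151 = (1 − δ)μ, so δ = 1 − 151/176.418 = 0.1440783…
Then the exponent is δ²μ/2 = (μ − 151)²/(2μ) = 1.831091.
Bound = exp(−1.831091) = 0.16024.

0.1602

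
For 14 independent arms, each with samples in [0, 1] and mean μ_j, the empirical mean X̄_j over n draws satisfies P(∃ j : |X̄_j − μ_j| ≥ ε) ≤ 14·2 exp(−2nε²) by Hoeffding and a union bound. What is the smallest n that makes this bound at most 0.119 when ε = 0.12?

190

Need 2·14·exp(−2nε²) ≤ 0.119, i.e. exp(−2nε²) ≤ 0.119/28.
So 2nε² ≥ ln(28/0.119) = 5.460836.
Hence n ≥ 5.460836/(2·0.12²) = 189.612.
The smallest integer n is 190.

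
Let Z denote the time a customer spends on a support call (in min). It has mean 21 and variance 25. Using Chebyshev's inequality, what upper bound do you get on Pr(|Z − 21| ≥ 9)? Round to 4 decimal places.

Chebyshev: Pr(|Z − μ| ≥ t) ≤ Var(Z)/t².
Bound = 25 / 81 = 0.3086.

0.3086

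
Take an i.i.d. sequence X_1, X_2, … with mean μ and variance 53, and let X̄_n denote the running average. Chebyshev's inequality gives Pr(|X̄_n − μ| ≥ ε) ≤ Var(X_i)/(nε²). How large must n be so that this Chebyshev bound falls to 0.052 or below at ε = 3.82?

70

Require 53/(n·3.82²) ≤ 0.052, i.e. n ≥ 53/(0.052·3.82²) = 69.847.
The smallest integer n is 70.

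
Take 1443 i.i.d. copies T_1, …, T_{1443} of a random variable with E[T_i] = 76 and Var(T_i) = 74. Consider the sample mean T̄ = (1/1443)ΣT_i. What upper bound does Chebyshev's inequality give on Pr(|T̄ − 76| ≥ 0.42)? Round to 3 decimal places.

Var(T̄) = Var(T_i)/n = 74/1443 = 0.051282.
Chebyshev: Pr(|T̄ − 76| ≥ 0.42) ≤ Var(T̄)/(0.42)² = 74/(1443·0.42²) = 0.2907.

0.291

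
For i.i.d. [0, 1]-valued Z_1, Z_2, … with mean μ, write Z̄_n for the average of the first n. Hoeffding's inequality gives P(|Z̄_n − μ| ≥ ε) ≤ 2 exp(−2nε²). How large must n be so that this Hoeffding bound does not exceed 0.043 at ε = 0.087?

254

Require 2·exp(−2nε²) ≤ 0.043, i.e. 2nε² ≥ ln(2/0.043) = 3.839702.
So n ≥ 3.839702 / (2·0.087²) = 253.647.
The smallest integer n is 254.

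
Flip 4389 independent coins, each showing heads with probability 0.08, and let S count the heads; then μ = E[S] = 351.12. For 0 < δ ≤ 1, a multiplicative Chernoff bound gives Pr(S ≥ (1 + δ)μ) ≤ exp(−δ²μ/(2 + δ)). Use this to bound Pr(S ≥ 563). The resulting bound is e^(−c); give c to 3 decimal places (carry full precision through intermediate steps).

49.111

Write 563 = (1 + δ)μ, so δ = 563/351.12 − 1 = 0.6034404…
Then the exponent is δ²μ/(2 + δ) = (563 − μ)² / (μ·(2 + δ)) = 49.110767.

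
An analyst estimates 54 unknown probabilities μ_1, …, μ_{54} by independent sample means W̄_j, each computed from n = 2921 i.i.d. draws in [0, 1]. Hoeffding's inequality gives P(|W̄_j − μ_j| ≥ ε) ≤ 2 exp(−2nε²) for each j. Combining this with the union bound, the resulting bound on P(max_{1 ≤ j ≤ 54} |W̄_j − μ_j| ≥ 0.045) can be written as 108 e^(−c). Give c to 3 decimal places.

11.830

Union bound over the 54 events: P(max_{1 ≤ j ≤ 54} |W̄_j − μ_j| ≥ 0.045) ≤ 54·2·exp(−2nε²) = 108 exp(−2·2921·0.045²).
So c = 2·2921·0.045² = 11.8300.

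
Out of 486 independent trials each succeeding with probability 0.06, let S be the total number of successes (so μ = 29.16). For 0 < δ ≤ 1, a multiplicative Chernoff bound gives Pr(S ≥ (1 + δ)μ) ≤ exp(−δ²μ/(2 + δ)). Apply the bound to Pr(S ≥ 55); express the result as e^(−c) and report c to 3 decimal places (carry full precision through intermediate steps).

7.934

Write 55 = (1 + δ)μ, so δ = 55/29.16 − 1 = 0.8861454…
Then the exponent is δ²μ/(2 + δ) = (55 − μ)² / (μ·(2 + δ)) = 7.933764.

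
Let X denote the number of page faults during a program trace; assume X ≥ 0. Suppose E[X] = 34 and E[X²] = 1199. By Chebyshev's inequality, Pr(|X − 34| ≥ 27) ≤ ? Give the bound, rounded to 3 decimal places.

Var(X) = E[X²] − (E[X])² = 1199 − 1156 = 43.
Chebyshev's inequality: Pr(|X − μ| ≥ t) ≤ Var(X)/t² = 43/729 = 0.0590.

0.059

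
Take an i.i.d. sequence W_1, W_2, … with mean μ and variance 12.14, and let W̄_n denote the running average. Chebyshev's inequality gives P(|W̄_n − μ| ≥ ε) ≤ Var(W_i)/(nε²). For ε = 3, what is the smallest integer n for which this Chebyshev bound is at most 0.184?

8

Require 12.14/(n·3²) ≤ 0.184, i.e. n ≥ 12.14/(0.184·3²) = 7.331.
The smallest integer n is 8.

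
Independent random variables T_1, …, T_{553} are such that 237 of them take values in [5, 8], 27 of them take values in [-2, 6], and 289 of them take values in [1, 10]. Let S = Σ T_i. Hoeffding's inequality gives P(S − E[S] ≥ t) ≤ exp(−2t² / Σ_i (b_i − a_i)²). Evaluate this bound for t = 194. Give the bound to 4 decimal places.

Σ(b_i − a_i)² = 237·3² + 27·8² + 289·9² = 27270.
Exponent = 2·194² / 27270 = 2.76025.
Bound = exp(−2.76025) = 0.06328.

0.0633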